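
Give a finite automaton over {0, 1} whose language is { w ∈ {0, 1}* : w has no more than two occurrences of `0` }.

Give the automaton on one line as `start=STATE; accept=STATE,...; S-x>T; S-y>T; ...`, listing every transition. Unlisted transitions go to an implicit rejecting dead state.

Count `0`s, saturating at 3: states A through C mean 0 through 2 `0`s seen; D means more than 2. Each `0` increments (capped at D); other symbols loop. Accept from {A, B, C}.
A 4-state machine:
       0  1 
>* A   B  A 
 * B   C  B 
 * C   D  C 
   D   D  D 
(> = start, * = accepting)

start=A; accept=A,B,C; A-0>B; A-1>A; B-0>C; B-1>B; C-0>D; C-1>C; D-0>D; D-1>D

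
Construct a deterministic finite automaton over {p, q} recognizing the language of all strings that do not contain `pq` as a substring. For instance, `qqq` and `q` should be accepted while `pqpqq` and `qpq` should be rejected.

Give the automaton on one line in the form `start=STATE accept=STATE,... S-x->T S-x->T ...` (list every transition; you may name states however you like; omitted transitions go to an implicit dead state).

This is the complement of 'contains `pq`'. Use the same substring-matching states — S0 through S2 holding how much of `pq` has just been matched — but flip the accepting set: everything except the trap S2 accepts.
With 3 states:
        p   q  
>* S0   S1  S0 
 * S1   S1  S2 
   S2   S2  S2 
(> = start, * = accepting)

start=S0 accept=S0,S1 S0-p->S1 S0-q->S0 S1-p->S1 S1-q->S2 S2-p->S2 S2-q->S2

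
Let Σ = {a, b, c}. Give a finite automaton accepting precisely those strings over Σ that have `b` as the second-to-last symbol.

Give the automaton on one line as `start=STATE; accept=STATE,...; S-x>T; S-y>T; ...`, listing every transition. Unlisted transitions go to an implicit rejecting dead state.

start=s0; accept=s7,s8,s9; s0-a>s1; s0-b>s2; s0-c>s3; s1-a>s4; s1-b>s5; s1-c>s6; s2-a>s7; s2-b>s8; s2-c>s9; s3-a>s10; s3-b>s11; s3-c>s12; s4-a>s4; s4-b>s5; s4-c>s6; s5-a>s7; s5-b>s8; s5-c>s9; s6-a>s10; s6-b>s11; s6-c>s12; s7-a>s4; s7-b>s5; s7-c>s6; s8-a>s7; s8-b>s8; s8-c>s9; s9-a>s10; s9-b>s11; s9-c>s12; s10-a>s4; s10-b>s5; s10-c>s6; s11-a>s7; s11-b>s8; s11-c>s9; s12-a>s10; s12-b>s11; s12-c>s12

A DFA must remember the last 2 symbols (since which symbol is second-to-last isn't known until the input ends). Use one state per possible window of the last ≤2 symbols; accept from those whose window starts with `b`.
          a    b    c  
>  s0     s1   s2   s3 
   s1     s4   s5   s6 
   s2     s7   s8   s9 
   s3    s10  s11  s12 
   s4     s4   s5   s6 
   s5     s7   s8   s9 
   s6    s10  s11  s12 
 * s7     s4   s5   s6 
 * s8     s7   s8   s9 
 * s9    s10  s11  s12 
   s10    s4   s5   s6 
   s11    s7   s8   s9 
   s12   s10  s11  s12 
(> = start, * = accepting)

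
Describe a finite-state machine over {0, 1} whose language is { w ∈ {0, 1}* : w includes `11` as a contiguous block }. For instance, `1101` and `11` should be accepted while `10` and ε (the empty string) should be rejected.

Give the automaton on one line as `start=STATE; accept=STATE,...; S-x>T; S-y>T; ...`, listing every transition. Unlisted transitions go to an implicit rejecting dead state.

start=s0; accept=s2; s0-0>s0; s0-1>s1; s1-0>s0; s1-1>s2; s2-0>s2; s2-1>s2

States s0..s1 record the length of the longest prefix of `11` that matches the current input suffix. Reaching s2 means `11` has been seen, and we stay there forever. Accept from s2.
3 states suffice.
        0   1  
>  s0   s0  s1 
   s1   s0  s2 
 * s2   s2  s2 
(> = start, * = accepting)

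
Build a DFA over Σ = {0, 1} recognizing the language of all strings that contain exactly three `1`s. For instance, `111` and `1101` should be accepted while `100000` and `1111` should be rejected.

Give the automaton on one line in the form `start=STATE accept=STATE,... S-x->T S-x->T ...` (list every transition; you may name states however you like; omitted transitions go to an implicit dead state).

Only the number of `1`s matters, and only up to 4. Make a chain q0 → q1 → q2 → q3 → q4 advanced by each `1` (with q4 absorbing); every other symbol self-loops. The accepting set is {q3}.
With 5 states:
        0   1  
>  q0   q0  q1 
   q1   q1  q2 
   q2   q2  q3 
 * q3   q3  q4 
   q4   q4  q4 
(> = start, * = accepting)

start=q0 accept=q3 q0-0->q0 q0-1->q1 q1-0->q1 q1-1->q2 q2-0->q2 q2-1->q3 q3-0->q3 q3-1->q4 q4-0->q4 q4-1->q4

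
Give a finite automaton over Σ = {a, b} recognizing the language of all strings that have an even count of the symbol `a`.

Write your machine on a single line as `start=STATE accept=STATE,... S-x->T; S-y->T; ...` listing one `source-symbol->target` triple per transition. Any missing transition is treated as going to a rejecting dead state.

Keep the running count of `a`s modulo 2: each `a` advances along the cycle q0 → q1 → q0 while other symbols loop. Accept at q0.
With 2 states:
        a   b  
>* q0   q1  q0 
   q1   q0  q1 
(> = start, * = accepting)

start=q0; accept=q0; q0-a->q1; q0-b->q0; q1-a->q0; q1-b->q1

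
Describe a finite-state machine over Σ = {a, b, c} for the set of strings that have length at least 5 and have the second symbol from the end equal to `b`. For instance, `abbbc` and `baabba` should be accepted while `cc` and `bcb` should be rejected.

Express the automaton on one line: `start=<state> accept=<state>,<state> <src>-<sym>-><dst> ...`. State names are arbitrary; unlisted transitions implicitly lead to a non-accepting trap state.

start=S0 accept=S5,S6 S0-a->S1 S0-b->S1 S0-c->S1 S1-a->S2 S1-b->S2 S1-c->S2 S2-a->S3 S2-b->S3 S2-c->S3 S3-a->S3 S3-b->S4 S3-c->S3 S4-a->S5 S4-b->S6 S4-c->S5 S5-a->S3 S5-b->S4 S5-c->S3 S6-a->S5 S6-b->S6 S6-c->S5

Run two small machines in parallel and take their product. The first has 7 states tracking the input length, saturating at 6; the second has 13 states tracking the last 2 symbols read. A product state is a pair (one from each), accepting exactly when both do. After merging equivalent states the machine shrinks.
A 7-state machine:
        a   b   c  
>  S0   S1  S1  S1 
   S1   S2  S2  S2 
   S2   S3  S3  S3 
   S3   S3  S4  S3 
   S4   S5  S6  S5 
 * S5   S3  S4  S3 
 * S6   S5  S6  S5 
(> = start, * = accepting)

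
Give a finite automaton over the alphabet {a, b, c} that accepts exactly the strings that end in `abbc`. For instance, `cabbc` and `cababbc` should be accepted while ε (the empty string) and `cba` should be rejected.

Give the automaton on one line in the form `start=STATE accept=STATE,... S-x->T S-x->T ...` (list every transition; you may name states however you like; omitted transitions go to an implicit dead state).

start=q0 accept=q4 q0-a->q1 q0-b->q0 q0-c->q0 q1-a->q1 q1-b->q2 q1-c->q0 q2-a->q1 q2-b->q3 q2-c->q0 q3-a->q1 q3-b->q0 q3-c->q4 q4-a->q1 q4-b->q0 q4-c->q0

Remember how much of `abbc` the current input suffix matches. State q0 means no match yet; q1 means the last symbol is `a`; q2 means the last 2 symbols are `ab`; q3 means the last 3 symbols are `abb`; q4 means the last 4 symbols are `abbc`. Only q4 accepts. On a mismatch, fall back to the longest proper suffix that is still a prefix of `abbc`.
A 5-state machine:
        a   b   c  
>  q0   q1  q0  q0 
   q1   q1  q2  q0 
   q2   q1  q3  q0 
   q3   q1  q0  q4 
 * q4   q1  q0  q0 
(> = start, * = accepting)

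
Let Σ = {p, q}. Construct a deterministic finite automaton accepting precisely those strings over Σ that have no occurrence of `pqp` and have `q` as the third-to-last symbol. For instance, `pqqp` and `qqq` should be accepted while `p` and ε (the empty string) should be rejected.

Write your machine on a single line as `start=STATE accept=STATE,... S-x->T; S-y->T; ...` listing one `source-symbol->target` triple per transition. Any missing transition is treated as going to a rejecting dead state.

start=s0; accept=s11,s12,s13,s14; s0-p->s1; s0-q->s2; s1-p->s3; s1-q->s4; s2-p->s5; s2-q->s6; s3-p->s7; s3-q->s8; s4-p->s9; s4-q->s10; s5-p->s11; s5-q->s12; s6-p->s13; s6-q->s14; s7-p->s7; s7-q->s8; s8-p->s9; s8-q->s10; s9-p->s15; s9-q->s16; s10-p->s13; s10-q->s14; s11-p->s7; s11-q->s8; s12-p->s9; s12-q->s10; s13-p->s11; s13-q->s12; s14-p->s13; s14-q->s14; s15-p->s17; s15-q->s18; s16-p->s9; s16-q->s19; s17-p->s17; s17-q->s18; s18-p->s9; s18-q->s19; s19-p->s20; s19-q->s21; s20-p->s15; s20-q->s16; s21-p->s20; s21-q->s21

Build one automaton per condition and run them in lockstep. One (4 states) tracks partial matches of the forbidden pattern `pqp`; the other (15 states) tracks the last 3 symbols read. Each combined state is a pair, one component from each; accept when both components accept.
22 states suffice.
          p    q  
>  s0     s1   s2 
   s1     s3   s4 
   s2     s5   s6 
   s3     s7   s8 
   s4     s9  s10 
   s5    s11  s12 
   s6    s13  s14 
   s7     s7   s8 
   s8     s9  s10 
   s9    s15  s16 
   s10   s13  s14 
 * s11    s7   s8 
 * s12    s9  s10 
 * s13   s11  s12 
 * s14   s13  s14 
   s15   s17  s18 
   s16    s9  s19 
   s17   s17  s18 
   s18    s9  s19 
   s19   s20  s21 
   s20   s15  s16 
   s21   s20  s21 
(> = start, * = accepting)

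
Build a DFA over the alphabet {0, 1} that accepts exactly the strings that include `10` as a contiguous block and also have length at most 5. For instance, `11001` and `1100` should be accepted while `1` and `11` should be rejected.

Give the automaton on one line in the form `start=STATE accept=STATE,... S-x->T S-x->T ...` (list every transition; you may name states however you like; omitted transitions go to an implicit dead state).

Handle the two conditions separately and then intersect. The first has 3 states tracking whether and how much of `10` has been seen; the second has 7 states tracking the input length, saturating at 6. A product state is a pair (one from each), accepting exactly when both do.
An 18-state machine:
       0  1 
>  A   B  C 
   B   D  E 
   C   F  E 
   D   G  H 
   E   I  H 
 * F   I  I 
   G   J  K 
   H   L  K 
 * I   L  L 
   J   M  N 
   K   O  N 
 * L   O  O 
   M   P  Q 
   N   R  Q 
 * O   R  R 
   P   P  Q 
   Q   R  Q 
   R   R  R 
(> = start, * = accepting)

start=A accept=F,I,L,O A-0->B A-1->C B-0->D B-1->E C-0->F C-1->E D-0->G D-1->H E-0->I E-1->H F-0->I F-1->I G-0->J G-1->K H-0->L H-1->K I-0->L I-1->L J-0->M J-1->N K-0->O K-1->N L-0->O L-1->O M-0->P M-1->Q N-0->R N-1->Q O-0->R O-1->R P-0->P P-1->Q Q-0->R Q-1->Q R-0->R R-1->R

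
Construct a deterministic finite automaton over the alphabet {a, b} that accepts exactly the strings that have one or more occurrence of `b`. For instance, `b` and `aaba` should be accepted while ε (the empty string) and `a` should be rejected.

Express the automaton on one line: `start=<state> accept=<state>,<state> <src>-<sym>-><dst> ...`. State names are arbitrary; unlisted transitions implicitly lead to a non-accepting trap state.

Only the number of `b`s matters, and only up to 2. Make a chain q0 → q1 → q2 advanced by each `b` (with q2 absorbing); every other symbol self-loops. The accepting set is {q1, q2}.
3 states suffice.
        a   b  
>  q0   q0  q1 
 * q1   q1  q2 
 * q2   q2  q2 
(> = start, * = accepting)

start=q0 accept=q1,q2 q0-a->q0 q0-b->q1 q1-a->q1 q1-b->q2 q2-a->q2 q2-b->q2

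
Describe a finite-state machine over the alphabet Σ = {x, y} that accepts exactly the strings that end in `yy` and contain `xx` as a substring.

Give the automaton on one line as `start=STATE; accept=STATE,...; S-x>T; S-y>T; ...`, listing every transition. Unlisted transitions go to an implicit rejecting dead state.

Build one automaton per condition and run them in lockstep. One (3 states) tracks how much of the suffix `yy` has currently been matched; the other (3 states) tracks whether and how much of `xx` has been seen. Each combined state is a pair, one component from each; accept when both components accept. Minimizing collapses redundant product states.
A 5-state machine:
        x   y  
>  q0   q1  q0 
   q1   q2  q0 
   q2   q2  q3 
   q3   q2  q4 
 * q4   q2  q4 
(> = start, * = accepting)

start=q0; accept=q4; q0-x>q1; q0-y>q0; q1-x>q2; q1-y>q0; q2-x>q2; q2-y>q3; q3-x>q2; q3-y>q4; q4-x>q2; q4-y>q4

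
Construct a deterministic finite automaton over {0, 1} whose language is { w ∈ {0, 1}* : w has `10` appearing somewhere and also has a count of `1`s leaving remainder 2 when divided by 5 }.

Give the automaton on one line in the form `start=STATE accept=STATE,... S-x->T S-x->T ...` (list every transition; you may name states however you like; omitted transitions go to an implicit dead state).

start=q0 accept=q4 q0-0->q0 q0-1->q1 q1-0->q2 q1-1->q3 q2-0->q2 q2-1->q4 q3-0->q4 q3-1->q5 q4-0->q4 q4-1->q6 q5-0->q6 q5-1->q7 q6-0->q6 q6-1->q8 q7-0->q8 q7-1->q9 q8-0->q8 q8-1->q10 q9-0->q10 q9-1->q1 q10-0->q10 q10-1->q2

Run two small machines in parallel and take their product. One (3 states) tracks whether and how much of `10` has been seen; the other (5 states) tracks the count of `1`s modulo 5. Each combined state is a pair, one component from each; accept when both components accept.
11 states suffice.
          0    1  
>  q0     q0   q1 
   q1     q2   q3 
   q2     q2   q4 
   q3     q4   q5 
 * q4     q4   q6 
   q5     q6   q7 
   q6     q6   q8 
   q7     q8   q9 
   q8     q8  q10 
   q9    q10   q1 
   q10   q10   q2 
(> = start, * = accepting)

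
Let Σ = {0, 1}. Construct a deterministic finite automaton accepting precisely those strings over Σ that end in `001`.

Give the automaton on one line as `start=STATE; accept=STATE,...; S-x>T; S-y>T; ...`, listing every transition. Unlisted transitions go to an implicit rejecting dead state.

start=s0; accept=s3; s0-0>s1; s0-1>s0; s1-0>s2; s1-1>s0; s2-0>s2; s2-1>s3; s3-0>s1; s3-1>s0

Let each state record the length of the longest suffix of the input read so far that is also a prefix of `001`. s1 means the last symbol is `0`; s2 means the last 2 symbols are `00`; s3 means the last 3 symbols are `001`. Accept only at s3, where the string currently ends in `001`.
A 4-state machine:
        0   1  
>  s0   s1  s0 
   s1   s2  s0 
   s2   s2  s3 
 * s3   s1  s0 
(> = start, * = accepting)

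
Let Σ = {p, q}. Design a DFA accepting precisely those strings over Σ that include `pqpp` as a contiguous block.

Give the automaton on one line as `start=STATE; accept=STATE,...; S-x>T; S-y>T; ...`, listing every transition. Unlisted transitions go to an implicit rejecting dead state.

Track how much of `pqpp` has been matched so far: state A is no progress, E is the absorbing accept state reached once `pqpp` has occurred. Intermediate states record partial matches; on a mismatch, fall back to the longest reusable overlap.
With 5 states:
       p  q 
>  A   B  A 
   B   B  C 
   C   D  A 
   D   E  C 
 * E   E  E 
(> = start, * = accepting)

start=A; accept=E; A-p>B; A-q>A; B-p>B; B-q>C; C-p>D; C-q>A; D-p>E; D-q>C; E-p>E; E-q>E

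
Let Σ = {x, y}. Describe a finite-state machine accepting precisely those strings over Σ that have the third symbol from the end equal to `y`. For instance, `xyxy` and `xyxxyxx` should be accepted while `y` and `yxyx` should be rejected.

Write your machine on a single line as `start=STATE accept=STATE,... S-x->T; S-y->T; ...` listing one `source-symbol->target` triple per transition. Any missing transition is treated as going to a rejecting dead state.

A DFA must remember the last 3 symbols (since which symbol is third-to-last isn't known until the input ends). Use one state per possible window of the last ≤3 symbols; accept from those whose window starts with `y`.
A 15-state machine:
          x    y  
>  s0     s1   s2 
   s1     s3   s4 
   s2     s5   s6 
   s3     s7   s8 
   s4     s9  s10 
   s5    s11  s12 
   s6    s13  s14 
   s7     s7   s8 
   s8     s9  s10 
   s9    s11  s12 
   s10   s13  s14 
 * s11    s7   s8 
 * s12    s9  s10 
 * s13   s11  s12 
 * s14   s13  s14 
(> = start, * = accepting)

start=s0; accept=s11,s12,s13,s14; s0-x->s1; s0-y->s2; s1-x->s3; s1-y->s4; s2-x->s5; s2-y->s6; s3-x->s7; s3-y->s8; s4-x->s9; s4-y->s10; s5-x->s11; s5-y->s12; s6-x->s13; s6-y->s14; s7-x->s7; s7-y->s8; s8-x->s9; s8-y->s10; s9-x->s11; s9-y->s12; s10-x->s13; s10-y->s14; s11-x->s7; s11-y->s8; s12-x->s9; s12-y->s10; s13-x->s11; s13-y->s12; s14-x->s13; s14-y->s14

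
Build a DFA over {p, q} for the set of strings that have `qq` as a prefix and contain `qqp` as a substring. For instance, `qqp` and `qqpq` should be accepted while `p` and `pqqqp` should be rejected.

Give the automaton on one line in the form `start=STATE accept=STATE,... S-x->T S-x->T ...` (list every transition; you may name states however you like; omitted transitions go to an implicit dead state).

Run two small machines in parallel and take their product. The first has 4 states tracking whether the input so far still matches the prefix `qq`; the second has 4 states tracking whether and how much of `qqp` has been seen. A product state is a pair (one from each), accepting exactly when both do. Equivalent product states are then merged.
5 states suffice.
        p   q  
>  s0   s1  s2 
   s1   s1  s1 
   s2   s1  s3 
   s3   s4  s3 
 * s4   s4  s4 
(> = start, * = accepting)

start=s0 accept=s4 s0-p->s1 s0-q->s2 s1-p->s1 s1-q->s1 s2-p->s1 s2-q->s3 s3-p->s4 s3-q->s3 s4-p->s4 s4-q->s4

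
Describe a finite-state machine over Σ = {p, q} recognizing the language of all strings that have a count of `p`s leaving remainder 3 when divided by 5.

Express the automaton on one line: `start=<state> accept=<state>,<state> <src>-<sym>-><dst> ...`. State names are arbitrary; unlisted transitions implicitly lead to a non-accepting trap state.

Keep the running count of `p`s modulo 5: each `p` advances along the cycle A → B → C → D → E → A while other symbols loop. Accept at D.
5 states suffice.
       p  q 
>  A   B  A 
   B   C  B 
   C   D  C 
 * D   E  D 
   E   A  E 
(> = start, * = accepting)

start=A accept=D A-p->B A-q->A B-p->C B-q->B C-p->D C-q->C D-p->E D-q->D E-p->A E-q->E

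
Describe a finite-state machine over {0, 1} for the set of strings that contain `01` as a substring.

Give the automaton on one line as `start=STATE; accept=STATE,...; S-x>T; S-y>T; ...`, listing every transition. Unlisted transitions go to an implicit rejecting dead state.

States A..B record the length of the longest prefix of `01` that matches the current input suffix. Reaching C means `01` has been seen, and we stay there forever. Accept from C.
A 3-state machine:
       0  1 
>  A   B  A 
   B   B  C 
 * C   C  C 
(> = start, * = accepting)

start=A; accept=C; A-0>B; A-1>A; B-0>B; B-1>C; C-0>C; C-1>C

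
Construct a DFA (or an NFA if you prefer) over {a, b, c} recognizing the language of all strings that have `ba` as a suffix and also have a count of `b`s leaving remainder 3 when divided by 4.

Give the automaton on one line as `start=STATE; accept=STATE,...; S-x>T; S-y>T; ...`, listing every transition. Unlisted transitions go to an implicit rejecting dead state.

Build one automaton per condition and run them in lockstep. One (3 states) tracks how much of the suffix `ba` has currently been matched; the other (4 states) tracks the count of `b`s modulo 4. Each combined state is a pair, one component from each; accept when both components accept. Equivalent product states are then merged.
With 6 states:
        a   b   c  
>  q0   q0  q1  q0 
   q1   q1  q2  q1 
   q2   q2  q3  q2 
   q3   q4  q0  q5 
 * q4   q5  q0  q5 
   q5   q5  q0  q5 
(> = start, * = accepting)

start=q0; accept=q4; q0-a>q0; q0-b>q1; q0-c>q0; q1-a>q1; q1-b>q2; q1-c>q1; q2-a>q2; q2-b>q3; q2-c>q2; q3-a>q4; q3-b>q0; q3-c>q5; q4-a>q5; q4-b>q0; q4-c>q5; q5-a>q5; q5-b>q0; q5-c>q5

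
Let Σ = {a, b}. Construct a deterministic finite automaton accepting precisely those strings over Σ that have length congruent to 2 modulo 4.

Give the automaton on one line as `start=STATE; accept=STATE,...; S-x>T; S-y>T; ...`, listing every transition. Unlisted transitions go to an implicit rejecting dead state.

start=S0; accept=S2; S0-a>S1; S0-b>S1; S1-a>S2; S1-b>S2; S2-a>S3; S2-b>S3; S3-a>S0; S3-b>S0

Count input length modulo 4: every symbol advances one step around the cycle S0 → S1 → S2 → S3 → S0. Accept at S2.
        a   b  
>  S0   S1  S1 
   S1   S2  S2 
 * S2   S3  S3 
   S3   S0  S0 
(> = start, * = accepting)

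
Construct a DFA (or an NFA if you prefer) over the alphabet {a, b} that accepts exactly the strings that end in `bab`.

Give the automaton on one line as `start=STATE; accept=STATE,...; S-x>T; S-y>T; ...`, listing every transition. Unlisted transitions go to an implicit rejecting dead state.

start=s0; accept=s3; s0-a>s0; s0-b>s1; s1-a>s2; s1-b>s1; s2-a>s0; s2-b>s3; s3-a>s2; s3-b>s1

Let each state record the length of the longest suffix of the input read so far that is also a prefix of `bab`. s1 means the last symbol is `b`; s2 means the last 2 symbols are `ba`; s3 means the last 3 symbols are `bab`. Accept only at s3, where the string currently ends in `bab`.
With 4 states:
        a   b  
>  s0   s0  s1 
   s1   s2  s1 
   s2   s0  s3 
 * s3   s2  s1 
(> = start, * = accepting)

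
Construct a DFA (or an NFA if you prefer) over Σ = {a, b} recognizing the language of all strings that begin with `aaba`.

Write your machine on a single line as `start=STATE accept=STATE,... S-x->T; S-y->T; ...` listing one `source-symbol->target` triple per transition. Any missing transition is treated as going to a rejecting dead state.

start=S0; accept=S4; S0-a->S1; S0-b->S5; S1-a->S2; S1-b->S5; S2-a->S5; S2-b->S3; S3-a->S4; S3-b->S5; S4-a->S4; S4-b->S4; S5-a->S5; S5-b->S5

Walk along `aaba` while the input agrees: from S0 take `a` to S1, and so on. Any deviation drops to the rejecting sink S5. Once S4 is reached the prefix is confirmed and every continuation is accepted.
6 states suffice.
        a   b  
>  S0   S1  S5 
   S1   S2  S5 
   S2   S5  S3 
   S3   S4  S5 
 * S4   S4  S4 
   S5   S5  S5 
(> = start, * = accepting)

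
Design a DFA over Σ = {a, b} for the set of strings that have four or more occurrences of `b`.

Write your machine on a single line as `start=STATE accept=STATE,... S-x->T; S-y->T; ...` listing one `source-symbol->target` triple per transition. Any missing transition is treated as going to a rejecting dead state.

start=S0; accept=S4,S5; S0-a->S0; S0-b->S1; S1-a->S1; S1-b->S2; S2-a->S2; S2-b->S3; S3-a->S3; S3-b->S4; S4-a->S4; S4-b->S5; S5-a->S5; S5-b->S5

Count `b`s, saturating at 5: states S0 through S4 mean 0 through 4 `b`s seen; S5 means more than 4. Each `b` increments (capped at S5); other symbols loop. Accept from {S4, S5}.
A 6-state machine:
        a   b  
>  S0   S0  S1 
   S1   S1  S2 
   S2   S2  S3 
   S3   S3  S4 
 * S4   S4  S5 
 * S5   S5  S5 
(> = start, * = accepting)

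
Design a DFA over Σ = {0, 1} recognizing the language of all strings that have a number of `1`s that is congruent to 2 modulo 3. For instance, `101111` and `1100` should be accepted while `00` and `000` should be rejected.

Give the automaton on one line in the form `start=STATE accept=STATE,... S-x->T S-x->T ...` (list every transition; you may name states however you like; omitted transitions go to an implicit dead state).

start=q0 accept=q2 q0-0->q0 q0-1->q1 q1-0->q1 q1-1->q2 q2-0->q2 q2-1->q0

The only thing that matters is how many `1`s have appeared, reduced mod 3. Use one state per residue: q0 for 0, …, q2 for 2. Reading `1` moves to the next residue; anything else stays put. q2 is accepting.
A 3-state machine:
        0   1  
>  q0   q0  q1 
   q1   q1  q2 
 * q2   q2  q0 
(> = start, * = accepting)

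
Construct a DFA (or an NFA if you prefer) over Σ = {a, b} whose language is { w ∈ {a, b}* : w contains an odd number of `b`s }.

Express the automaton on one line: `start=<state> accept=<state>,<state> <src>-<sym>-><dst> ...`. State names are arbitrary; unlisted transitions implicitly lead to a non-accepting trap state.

start=q0 accept=q1 q0-a->q0 q0-b->q1 q1-a->q1 q1-b->q0

Keep the running count of `b`s modulo 2: each `b` advances along the cycle q0 → q1 → q0 while other symbols loop. Accept at q1.
A 2-state machine:
        a   b  
>  q0   q0  q1 
 * q1   q1  q0 
(> = start, * = accepting)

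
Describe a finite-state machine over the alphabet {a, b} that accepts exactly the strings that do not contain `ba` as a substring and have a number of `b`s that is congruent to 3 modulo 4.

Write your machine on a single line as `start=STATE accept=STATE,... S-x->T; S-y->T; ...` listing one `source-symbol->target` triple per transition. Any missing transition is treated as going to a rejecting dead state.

Build one automaton per condition and run them in lockstep. The first has 3 states tracking partial matches of the forbidden pattern `ba`; the second has 4 states tracking the count of `b`s modulo 4. A product state is a pair (one from each), accepting exactly when both do. Equivalent product states are then merged.
6 states suffice.
        a   b  
>  q0   q0  q1 
   q1   q2  q3 
   q2   q2  q2 
   q3   q2  q4 
 * q4   q2  q5 
   q5   q2  q1 
(> = start, * = accepting)

start=q0; accept=q4; q0-a->q0; q0-b->q1; q1-a->q2; q1-b->q3; q2-a->q2; q2-b->q2; q3-a->q2; q3-b->q4; q4-a->q2; q4-b->q5; q5-a->q2; q5-b->q1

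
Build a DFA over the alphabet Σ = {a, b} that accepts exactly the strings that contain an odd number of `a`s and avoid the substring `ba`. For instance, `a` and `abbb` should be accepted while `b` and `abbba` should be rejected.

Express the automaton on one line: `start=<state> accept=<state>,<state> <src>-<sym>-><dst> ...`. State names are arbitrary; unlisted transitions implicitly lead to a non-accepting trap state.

start=S0 accept=S1,S3 S0-a->S1 S0-b->S2 S1-a->S0 S1-b->S3 S2-a->S2 S2-b->S2 S3-a->S2 S3-b->S3

Build one automaton per condition and run them in lockstep. One (2 states) tracks the count of `a`s modulo 2; the other (3 states) tracks partial matches of the forbidden pattern `ba`. Each combined state is a pair, one component from each; accept when both components accept. Equivalent product states are then merged.
A 4-state machine:
        a   b  
>  S0   S1  S2 
 * S1   S0  S3 
   S2   S2  S2 
 * S3   S2  S3 
(> = start, * = accepting)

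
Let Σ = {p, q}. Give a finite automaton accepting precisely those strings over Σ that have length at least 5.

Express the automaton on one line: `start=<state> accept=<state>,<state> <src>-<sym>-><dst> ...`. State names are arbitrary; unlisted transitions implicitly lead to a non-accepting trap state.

Count input length up to 6: every symbol moves from s0 toward s6, which means 'more than 5' and absorbs. Accept from {s5, s6}.
        p   q  
>  s0   s1  s1 
   s1   s2  s2 
   s2   s3  s3 
   s3   s4  s4 
   s4   s5  s5 
 * s5   s6  s6 
 * s6   s6  s6 
(> = start, * = accepting)

start=s0 accept=s5,s6 s0-p->s1 s0-q->s1 s1-p->s2 s1-q->s2 s2-p->s3 s2-q->s3 s3-p->s4 s3-q->s4 s4-p->s5 s4-q->s5 s5-p->s6 s5-q->s6 s6-p->s6 s6-q->s6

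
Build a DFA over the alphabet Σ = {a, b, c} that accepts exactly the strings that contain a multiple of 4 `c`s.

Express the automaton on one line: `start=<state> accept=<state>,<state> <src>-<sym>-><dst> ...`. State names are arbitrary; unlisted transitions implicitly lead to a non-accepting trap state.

start=q0 accept=q0 q0-a->q0 q0-b->q0 q0-c->q1 q1-a->q1 q1-b->q1 q1-c->q2 q2-a->q2 q2-b->q2 q2-c->q3 q3-a->q3 q3-b->q3 q3-c->q0

Keep the running count of `c`s modulo 4: each `c` advances along the cycle q0 → q1 → q2 → q3 → q0 while other symbols loop. Accept at q0.
With 4 states:
        a   b   c  
>* q0   q0  q0  q1 
   q1   q1  q1  q2 
   q2   q2  q2  q3 
   q3   q3  q3  q0 
(> = start, * = accepting)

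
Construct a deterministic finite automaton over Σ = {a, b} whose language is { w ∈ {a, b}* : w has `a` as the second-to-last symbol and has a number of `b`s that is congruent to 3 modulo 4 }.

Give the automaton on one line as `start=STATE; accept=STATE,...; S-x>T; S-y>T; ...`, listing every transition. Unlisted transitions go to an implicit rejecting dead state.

Handle the two conditions separately and then intersect. One (7 states) tracks the last 2 symbols read; the other (4 states) tracks the count of `b`s modulo 4. Each combined state is a pair, one component from each; accept when both components accept. After merging equivalent states the machine shrinks.
An 8-state machine:
        a   b  
>  S0   S0  S1 
   S1   S1  S2 
   S2   S3  S4 
   S3   S3  S5 
   S4   S6  S0 
 * S5   S6  S0 
   S6   S7  S0 
 * S7   S7  S0 
(> = start, * = accepting)

start=S0; accept=S5,S7; S0-a>S0; S0-b>S1; S1-a>S1; S1-b>S2; S2-a>S3; S2-b>S4; S3-a>S3; S3-b>S5; S4-a>S6; S4-b>S0; S5-a>S6; S5-b>S0; S6-a>S7; S6-b>S0; S7-a>S7; S7-b>S0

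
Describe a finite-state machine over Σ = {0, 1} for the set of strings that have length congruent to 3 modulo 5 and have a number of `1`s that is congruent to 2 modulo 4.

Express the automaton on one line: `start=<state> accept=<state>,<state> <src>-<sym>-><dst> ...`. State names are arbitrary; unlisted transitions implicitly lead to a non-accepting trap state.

Build one automaton per condition and run them in lockstep. One (5 states) tracks the input length modulo 5; the other (4 states) tracks the count of `1`s modulo 4. Each combined state is a pair, one component from each; accept when both components accept.
20 states suffice.
          0    1  
>  s0     s1   s2 
   s1     s3   s4 
   s2     s4   s5 
   s3     s6   s7 
   s4     s7   s8 
   s5     s8   s9 
   s6    s10  s11 
   s7    s11  s12 
 * s8    s12  s13 
   s9    s13  s10 
   s10    s0  s14 
   s11   s14  s15 
   s12   s15  s16 
   s13   s16   s0 
   s14    s2  s17 
   s15   s17  s18 
   s16   s18   s1 
   s17    s5  s19 
   s18   s19   s3 
   s19    s9   s6 
(> = start, * = accepting)

start=s0 accept=s8 s0-0->s1 s0-1->s2 s1-0->s3 s1-1->s4 s2-0->s4 s2-1->s5 s3-0->s6 s3-1->s7 s4-0->s7 s4-1->s8 s5-0->s8 s5-1->s9 s6-0->s10 s6-1->s11 s7-0->s11 s7-1->s12 s8-0->s12 s8-1->s13 s9-0->s13 s9-1->s10 s10-0->s0 s10-1->s14 s11-0->s14 s11-1->s15 s12-0->s15 s12-1->s16 s13-0->s16 s13-1->s0 s14-0->s2 s14-1->s17 s15-0->s17 s15-1->s18 s16-0->s18 s16-1->s1 s17-0->s5 s17-1->s19 s18-0->s19 s18-1->s3 s19-0->s9 s19-1->s6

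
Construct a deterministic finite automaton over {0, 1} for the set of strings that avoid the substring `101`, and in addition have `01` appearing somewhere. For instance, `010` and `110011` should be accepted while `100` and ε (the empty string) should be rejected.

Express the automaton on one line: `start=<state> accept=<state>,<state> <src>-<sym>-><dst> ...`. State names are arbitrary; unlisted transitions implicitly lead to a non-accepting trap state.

start=A accept=D,F,H A-0->B A-1->C B-0->B B-1->D C-0->E C-1->C D-0->F D-1->D E-0->B E-1->G F-0->H F-1->G G-0->G G-1->G H-0->H H-1->D

Build one automaton per condition and run them in lockstep. One (4 states) tracks partial matches of the forbidden pattern `101`; the other (3 states) tracks whether and how much of `01` has been seen. Each combined state is a pair, one component from each; accept when both components accept.
       0  1 
>  A   B  C 
   B   B  D 
   C   E  C 
 * D   F  D 
   E   B  G 
 * F   H  G 
   G   G  G 
 * H   H  D 
(> = start, * = accepting)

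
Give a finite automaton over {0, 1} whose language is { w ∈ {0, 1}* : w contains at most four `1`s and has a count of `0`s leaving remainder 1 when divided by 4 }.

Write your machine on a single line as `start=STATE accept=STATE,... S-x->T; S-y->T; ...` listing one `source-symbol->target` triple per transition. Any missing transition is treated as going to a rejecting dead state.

start=q0; accept=q1,q4,q8,q12,q16; q0-0->q1; q0-1->q2; q1-0->q3; q1-1->q4; q2-0->q4; q2-1->q5; q3-0->q6; q3-1->q7; q4-0->q7; q4-1->q8; q5-0->q8; q5-1->q9; q6-0->q0; q6-1->q10; q7-0->q10; q7-1->q11; q8-0->q11; q8-1->q12; q9-0->q12; q9-1->q13; q10-0->q2; q10-1->q14; q11-0->q14; q11-1->q15; q12-0->q15; q12-1->q16; q13-0->q16; q13-1->q17; q14-0->q5; q14-1->q18; q15-0->q18; q15-1->q19; q16-0->q19; q16-1->q20; q17-0->q20; q17-1->q17; q18-0->q9; q18-1->q21; q19-0->q21; q19-1->q22; q20-0->q22; q20-1->q20; q21-0->q13; q21-1->q23; q22-0->q23; q22-1->q22; q23-0->q17; q23-1->q23

Build one automaton per condition and run them in lockstep. The first has 6 states tracking the count of `1`s, saturating at 5; the second has 4 states tracking the count of `0`s modulo 4. A product state is a pair (one from each), accepting exactly when both do.
With 24 states:
          0    1  
>  q0     q1   q2 
 * q1     q3   q4 
   q2     q4   q5 
   q3     q6   q7 
 * q4     q7   q8 
   q5     q8   q9 
   q6     q0  q10 
   q7    q10  q11 
 * q8    q11  q12 
   q9    q12  q13 
   q10    q2  q14 
   q11   q14  q15 
 * q12   q15  q16 
   q13   q16  q17 
   q14    q5  q18 
   q15   q18  q19 
 * q16   q19  q20 
   q17   q20  q17 
   q18    q9  q21 
   q19   q21  q22 
   q20   q22  q20 
   q21   q13  q23 
   q22   q23  q22 
   q23   q17  q23 
(> = start, * = accepting)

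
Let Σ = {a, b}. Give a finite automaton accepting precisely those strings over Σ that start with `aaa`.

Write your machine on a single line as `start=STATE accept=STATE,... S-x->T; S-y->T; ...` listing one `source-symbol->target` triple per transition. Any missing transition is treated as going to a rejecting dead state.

start=q0; accept=q3; q0-a->q1; q0-b->q4; q1-a->q2; q1-b->q4; q2-a->q3; q2-b->q4; q3-a->q3; q3-b->q3; q4-a->q4; q4-b->q4

Walk along `aaa` while the input agrees: from q0 take `a` to q1, and so on. Any deviation drops to the rejecting sink q4. Once q3 is reached the prefix is confirmed and every continuation is accepted.
        a   b  
>  q0   q1  q4 
   q1   q2  q4 
   q2   q3  q4 
 * q3   q3  q3 
   q4   q4  q4 
(> = start, * = accepting)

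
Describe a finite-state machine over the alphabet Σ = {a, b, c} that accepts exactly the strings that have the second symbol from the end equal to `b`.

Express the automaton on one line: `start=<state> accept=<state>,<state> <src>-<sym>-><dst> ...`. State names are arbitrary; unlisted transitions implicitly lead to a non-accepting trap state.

start=q0 accept=q7,q8,q9 q0-a->q1 q0-b->q2 q0-c->q3 q1-a->q4 q1-b->q5 q1-c->q6 q2-a->q7 q2-b->q8 q2-c->q9 q3-a->q10 q3-b->q11 q3-c->q12 q4-a->q4 q4-b->q5 q4-c->q6 q5-a->q7 q5-b->q8 q5-c->q9 q6-a->q10 q6-b->q11 q6-c->q12 q7-a->q4 q7-b->q5 q7-c->q6 q8-a->q7 q8-b->q8 q8-c->q9 q9-a->q10 q9-b->q11 q9-c->q12 q10-a->q4 q10-b->q5 q10-c->q6 q11-a->q7 q11-b->q8 q11-c->q9 q12-a->q10 q12-b->q11 q12-c->q12

Because acceptance depends on a position counted from the end, the machine has to buffer the most recent 2 symbols. Make each state the string of the last up-to-2 symbols read; on input `x` shift the window left and append `x`. Accept when the buffered window has length 2 and begins with `b`.
13 states suffice.
          a    b    c  
>  q0     q1   q2   q3 
   q1     q4   q5   q6 
   q2     q7   q8   q9 
   q3    q10  q11  q12 
   q4     q4   q5   q6 
   q5     q7   q8   q9 
   q6    q10  q11  q12 
 * q7     q4   q5   q6 
 * q8     q7   q8   q9 
 * q9    q10  q11  q12 
   q10    q4   q5   q6 
   q11    q7   q8   q9 
   q12   q10  q11  q12 
(> = start, * = accepting)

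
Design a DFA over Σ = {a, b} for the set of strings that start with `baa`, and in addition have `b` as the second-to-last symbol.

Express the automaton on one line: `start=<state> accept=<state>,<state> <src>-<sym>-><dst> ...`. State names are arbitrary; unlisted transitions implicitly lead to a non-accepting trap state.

start=S0 accept=S6,S7 S0-a->S1 S0-b->S2 S1-a->S1 S1-b->S1 S2-a->S3 S2-b->S1 S3-a->S4 S3-b->S1 S4-a->S4 S4-b->S5 S5-a->S6 S5-b->S7 S6-a->S4 S6-b->S5 S7-a->S6 S7-b->S7

Build one automaton per condition and run them in lockstep. One (5 states) tracks whether the input so far still matches the prefix `baa`; the other (7 states) tracks the last 2 symbols read. Each combined state is a pair, one component from each; accept when both components accept. Minimizing collapses redundant product states.
        a   b  
>  S0   S1  S2 
   S1   S1  S1 
   S2   S3  S1 
   S3   S4  S1 
   S4   S4  S5 
   S5   S6  S7 
 * S6   S4  S5 
 * S7   S6  S7 
(> = start, * = accepting)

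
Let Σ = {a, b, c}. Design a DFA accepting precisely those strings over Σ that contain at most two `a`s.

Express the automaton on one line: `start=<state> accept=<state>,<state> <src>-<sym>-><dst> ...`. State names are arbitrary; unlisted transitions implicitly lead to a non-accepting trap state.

start=q0 accept=q0,q1,q2 q0-a->q1 q0-b->q0 q0-c->q0 q1-a->q2 q1-b->q1 q1-c->q1 q2-a->q3 q2-b->q2 q2-c->q2 q3-a->q3 q3-b->q3 q3-c->q3

Only the number of `a`s matters, and only up to 3. Make a chain q0 → q1 → q2 → q3 advanced by each `a` (with q3 absorbing); every other symbol self-loops. The accepting set is {q0, q1, q2}.
4 states suffice.
        a   b   c  
>* q0   q1  q0  q0 
 * q1   q2  q1  q1 
 * q2   q3  q2  q2 
   q3   q3  q3  q3 
(> = start, * = accepting)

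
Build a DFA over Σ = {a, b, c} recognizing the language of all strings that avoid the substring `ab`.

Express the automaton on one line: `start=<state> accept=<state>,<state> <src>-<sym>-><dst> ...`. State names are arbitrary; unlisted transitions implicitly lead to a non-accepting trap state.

start=q0 accept=q0,q1 q0-a->q1 q0-b->q0 q0-c->q0 q1-a->q1 q1-b->q2 q1-c->q0 q2-a->q2 q2-b->q2 q2-c->q2

This is the complement of 'contains `ab`'. Use the same substring-matching states — q0 through q2 holding how much of `ab` has just been matched — but flip the accepting set: everything except the trap q2 accepts.
        a   b   c  
>* q0   q1  q0  q0 
 * q1   q1  q2  q0 
   q2   q2  q2  q2 
(> = start, * = accepting)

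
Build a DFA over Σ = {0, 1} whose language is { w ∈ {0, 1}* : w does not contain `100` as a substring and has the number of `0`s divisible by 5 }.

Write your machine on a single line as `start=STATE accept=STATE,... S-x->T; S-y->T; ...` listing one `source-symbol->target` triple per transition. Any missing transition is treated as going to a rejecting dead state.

start=s0; accept=s0,s2,s15; s0-0->s1; s0-1->s2; s1-0->s3; s1-1->s4; s2-0->s5; s2-1->s2; s3-0->s6; s3-1->s7; s4-0->s8; s4-1->s4; s5-0->s9; s5-1->s4; s6-0->s10; s6-1->s11; s7-0->s12; s7-1->s7; s8-0->s9; s8-1->s7; s9-0->s9; s9-1->s9; s10-0->s0; s10-1->s13; s11-0->s14; s11-1->s11; s12-0->s9; s12-1->s11; s13-0->s15; s13-1->s13; s14-0->s9; s14-1->s13; s15-0->s9; s15-1->s2

Handle the two conditions separately and then intersect. One (4 states) tracks partial matches of the forbidden pattern `100`; the other (5 states) tracks the count of `0`s modulo 5. Each combined state is a pair, one component from each; accept when both components accept. After merging equivalent states the machine shrinks.
With 16 states:
          0    1  
>* s0     s1   s2 
   s1     s3   s4 
 * s2     s5   s2 
   s3     s6   s7 
   s4     s8   s4 
   s5     s9   s4 
   s6    s10  s11 
   s7    s12   s7 
   s8     s9   s7 
   s9     s9   s9 
   s10    s0  s13 
   s11   s14  s11 
   s12    s9  s11 
   s13   s15  s13 
   s14    s9  s13 
 * s15    s9   s2 
(> = start, * = accepting)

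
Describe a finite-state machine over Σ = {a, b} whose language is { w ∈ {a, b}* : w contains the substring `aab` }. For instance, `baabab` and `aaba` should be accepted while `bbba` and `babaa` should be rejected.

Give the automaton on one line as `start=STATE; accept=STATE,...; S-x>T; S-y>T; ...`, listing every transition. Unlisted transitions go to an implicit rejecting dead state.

start=q0; accept=q3; q0-a>q1; q0-b>q0; q1-a>q2; q1-b>q0; q2-a>q2; q2-b>q3; q3-a>q3; q3-b>q3

States q0..q2 record the length of the longest prefix of `aab` that matches the current input suffix. Reaching q3 means `aab` has been seen, and we stay there forever. Accept from q3.
With 4 states:
        a   b  
>  q0   q1  q0 
   q1   q2  q0 
   q2   q2  q3 
 * q3   q3  q3 
(> = start, * = accepting)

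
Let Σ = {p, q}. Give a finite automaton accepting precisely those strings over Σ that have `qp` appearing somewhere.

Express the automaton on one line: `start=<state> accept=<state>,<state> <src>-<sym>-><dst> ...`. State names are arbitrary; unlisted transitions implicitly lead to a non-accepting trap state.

start=s0 accept=s2 s0-p->s0 s0-q->s1 s1-p->s2 s1-q->s1 s2-p->s2 s2-q->s2

States s0..s1 record the length of the longest prefix of `qp` that matches the current input suffix. Reaching s2 means `qp` has been seen, and we stay there forever. Accept from s2.
A 3-state machine:
        p   q  
>  s0   s0  s1 
   s1   s2  s1 
 * s2   s2  s2 
(> = start, * = accepting)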